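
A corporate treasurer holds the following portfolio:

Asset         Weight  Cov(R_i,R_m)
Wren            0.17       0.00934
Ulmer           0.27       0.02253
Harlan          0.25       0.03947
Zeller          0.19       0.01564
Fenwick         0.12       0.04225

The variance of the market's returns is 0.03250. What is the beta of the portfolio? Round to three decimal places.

0.787

β_Wren = 0.00934 / 0.03250 = 0.2874
β_Ulmer = 0.02253 / 0.03250 = 0.6932
β_Harlan = 0.03947 / 0.03250 = 1.2145
β_Zeller = 0.01564 / 0.03250 = 0.4812
β_Fenwick = 0.04225 / 0.03250 = 1.3000
β_P = Σ w_i β_i = 0.17×0.2874 + 0.27×0.6932 + 0.25×1.2145 + 0.19×0.4812 + 0.12×1.3000 = 0.7871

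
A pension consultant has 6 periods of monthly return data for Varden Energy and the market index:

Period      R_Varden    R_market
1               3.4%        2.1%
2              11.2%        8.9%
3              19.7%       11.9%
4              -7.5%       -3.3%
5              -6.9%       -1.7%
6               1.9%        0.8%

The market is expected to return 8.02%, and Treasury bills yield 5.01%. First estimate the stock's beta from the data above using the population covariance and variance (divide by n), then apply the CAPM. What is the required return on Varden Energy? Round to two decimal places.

Mean R_i = (3.4 + 11.2 + 19.7 − 7.5 − 6.9 + 1.9) / 6 = 3.6333%
Mean R_m = (2.1 + 8.9 + 11.9 − 3.3 − 1.7 + 0.8) / 6 = 3.1167%
Σ(R_i − R̄_i)(R_m − R̄_m) = 311.3067  ⇒  Cov = 311.3067 / 6 = 51.8845
Σ(R_m − R̄_m)² = 181.3683  ⇒  Var(R_m) = 181.3683 / 6 = 30.2281
β = Cov / Var(R_m) = 51.8845 / 30.2281 = 1.7164
MRP = 8.02% − 5.01% = 3.01%
E(R) = R_f + β × MRP = 5.01% + 1.7164 × 3.01% = 10.18%

10.18%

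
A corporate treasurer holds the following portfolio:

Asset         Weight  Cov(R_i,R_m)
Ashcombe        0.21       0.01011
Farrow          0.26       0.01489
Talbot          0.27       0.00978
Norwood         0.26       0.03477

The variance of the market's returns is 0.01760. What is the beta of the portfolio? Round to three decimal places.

β_Ashcombe = 0.01011 / 0.01760 = 0.5744
β_Farrow = 0.01489 / 0.01760 = 0.8460
β_Talbot = 0.00978 / 0.01760 = 0.5557
β_Norwood = 0.03477 / 0.01760 = 1.9756
β_P = Σ w_i β_i = 0.21×0.5744 + 0.26×0.8460 + 0.27×0.5557 + 0.26×1.9756 = 1.0043

1.004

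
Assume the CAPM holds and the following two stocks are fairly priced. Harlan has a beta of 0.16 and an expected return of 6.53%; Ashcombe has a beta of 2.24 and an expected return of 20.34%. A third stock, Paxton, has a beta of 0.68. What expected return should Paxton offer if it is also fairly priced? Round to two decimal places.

MRP (SML slope) = (20.34% − 6.53%) / (2.24 − 0.16) = 13.81% / 2.08 = 6.6394%
R_f (intercept) = 6.53% − 0.16 × 6.6394% = 5.4677%
E(R_Paxton) = R_f + β × MRP = 5.4677% + 0.68 × 6.6394% = 9.98%

9.98%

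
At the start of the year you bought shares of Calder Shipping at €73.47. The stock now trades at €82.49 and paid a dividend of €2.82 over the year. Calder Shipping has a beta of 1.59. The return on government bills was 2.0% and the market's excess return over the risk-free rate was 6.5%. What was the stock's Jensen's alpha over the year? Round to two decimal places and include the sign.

Realised HPR = (P1 + D1 − P0) / P0 = (82.49 + 2.82 − 73.47) / 73.47 = 11.84 / 73.47 = 16.1154%
CAPM required = R_f + β·MRP = 2.0% + 1.59 × 6.5% = 12.3350%
α = realised − required = 16.1154% − 12.3350% = +3.78%

+3.78%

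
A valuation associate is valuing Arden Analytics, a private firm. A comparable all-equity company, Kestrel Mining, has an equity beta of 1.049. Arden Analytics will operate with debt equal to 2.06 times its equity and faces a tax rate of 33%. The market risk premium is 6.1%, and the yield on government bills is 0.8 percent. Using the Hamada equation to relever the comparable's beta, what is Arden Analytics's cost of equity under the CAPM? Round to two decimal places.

16.03%

β_L = β_U × [1 + (1 − t)(D/E)] = 1.049 × [1 + (1 − 0.33) × 2.06]
    = 1.049 × [1 + 0.67 × 2.06] = 1.049 × 2.3802 = 2.4968
E(R) = R_f + β_L × MRP = 0.8% + 2.4968 × 6.1% = 16.03%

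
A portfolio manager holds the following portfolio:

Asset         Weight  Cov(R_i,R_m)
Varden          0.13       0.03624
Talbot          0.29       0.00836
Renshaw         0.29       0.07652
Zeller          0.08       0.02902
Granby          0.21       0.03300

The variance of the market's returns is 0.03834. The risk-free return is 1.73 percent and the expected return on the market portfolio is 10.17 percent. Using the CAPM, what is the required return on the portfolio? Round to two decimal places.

10.22%

β_Varden = 0.03624 / 0.03834 = 0.9452
β_Talbot = 0.00836 / 0.03834 = 0.2180
β_Renshaw = 0.07652 / 0.03834 = 1.9958
β_Zeller = 0.02902 / 0.03834 = 0.7569
β_Granby = 0.03300 / 0.03834 = 0.8607
β_P = Σ w_i β_i = 0.13×0.9452 + 0.29×0.2180 + 0.29×1.9958 + 0.08×0.7569 + 0.21×0.8607 = 1.0062
MRP = 10.17% − 1.73% = 8.44%
E(R_P) = R_f + β_P × MRP = 1.73% + 1.0062 × 8.44% = 10.22%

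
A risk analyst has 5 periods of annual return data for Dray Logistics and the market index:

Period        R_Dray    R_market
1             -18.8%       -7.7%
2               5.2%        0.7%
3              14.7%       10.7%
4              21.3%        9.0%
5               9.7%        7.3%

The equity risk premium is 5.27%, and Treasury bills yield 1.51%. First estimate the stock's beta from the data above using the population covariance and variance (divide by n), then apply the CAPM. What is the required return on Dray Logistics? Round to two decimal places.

Mean R_i = (-18.8 + 5.2 + 14.7 + 21.3 + 9.7) / 5 = 6.4200%
Mean R_m = (-7.7 + 0.7 + 10.7 + 9.0 + 7.3) / 5 = 4.0000%
Σ(R_i − R̄_i)(R_m − R̄_m) = 439.8000  ⇒  Cov = 439.8000 / 5 = 87.9600
Σ(R_m − R̄_m)² = 228.5600  ⇒  Var(R_m) = 228.5600 / 5 = 45.7120
β = Cov / Var(R_m) = 87.9600 / 45.7120 = 1.9242
E(R) = R_f + β × MRP = 1.51% + 1.9242 × 5.27% = 11.65%

11.65%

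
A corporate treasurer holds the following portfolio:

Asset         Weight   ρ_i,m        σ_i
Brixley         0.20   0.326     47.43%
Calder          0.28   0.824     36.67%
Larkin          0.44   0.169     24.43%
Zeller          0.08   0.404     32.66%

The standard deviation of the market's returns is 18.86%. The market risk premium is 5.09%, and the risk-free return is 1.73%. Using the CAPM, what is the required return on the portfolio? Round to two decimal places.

5.62%

β_Brixley = 0.326 × 47.43% / 18.86% = 0.8198
β_Calder = 0.824 × 36.67% / 18.86% = 1.6021
β_Larkin = 0.169 × 24.43% / 18.86% = 0.2189
β_Zeller = 0.404 × 32.66% / 18.86% = 0.6996
β_P = Σ w_i β_i = 0.20×0.8198 + 0.28×1.6021 + 0.44×0.2189 + 0.08×0.6996 = 0.7648
E(R_P) = R_f + β_P × MRP = 1.73% + 0.7648 × 5.09% = 5.62%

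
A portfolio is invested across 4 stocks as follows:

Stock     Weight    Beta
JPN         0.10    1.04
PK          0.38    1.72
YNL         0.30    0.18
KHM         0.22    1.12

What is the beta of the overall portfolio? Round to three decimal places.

β_P = Σ w_i β_i = 0.10×1.04 + 0.38×1.72 + 0.30×0.18 + 0.22×1.12 = 1.0580

1.058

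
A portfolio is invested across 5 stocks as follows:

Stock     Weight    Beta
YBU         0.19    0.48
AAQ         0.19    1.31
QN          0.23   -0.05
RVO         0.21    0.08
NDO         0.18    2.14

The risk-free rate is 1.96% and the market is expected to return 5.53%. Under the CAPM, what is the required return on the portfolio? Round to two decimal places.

4.57%

β_P = Σ w_i β_i = 0.19×0.48 + 0.19×1.31 + 0.23×-0.05 + 0.21×0.08 + 0.18×2.14 = 0.7306
MRP = 5.53% − 1.96% = 3.57%
E(R_P) = R_f + β_P × MRP = 1.96% + 0.7306 × 3.57% = 4.57%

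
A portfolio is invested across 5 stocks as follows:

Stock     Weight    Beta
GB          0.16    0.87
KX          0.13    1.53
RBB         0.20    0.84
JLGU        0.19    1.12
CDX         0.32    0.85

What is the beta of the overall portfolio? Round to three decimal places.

0.991

β_P = Σ w_i β_i = 0.16×0.87 + 0.13×1.53 + 0.20×0.84 + 0.19×1.12 + 0.32×0.85 = 0.9909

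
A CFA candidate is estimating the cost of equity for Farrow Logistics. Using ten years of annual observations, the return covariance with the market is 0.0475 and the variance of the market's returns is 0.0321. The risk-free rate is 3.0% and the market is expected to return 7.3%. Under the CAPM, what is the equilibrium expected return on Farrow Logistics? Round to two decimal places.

β = Cov(R_i, R_m) / Var(R_m) = 0.0475 / 0.0321 = 1.4798
MRP = 7.3% − 3.0% = 4.30%
E(R) = R_f + β × MRP = 3.0% + 1.4798 × 4.3% = 9.36%

9.36%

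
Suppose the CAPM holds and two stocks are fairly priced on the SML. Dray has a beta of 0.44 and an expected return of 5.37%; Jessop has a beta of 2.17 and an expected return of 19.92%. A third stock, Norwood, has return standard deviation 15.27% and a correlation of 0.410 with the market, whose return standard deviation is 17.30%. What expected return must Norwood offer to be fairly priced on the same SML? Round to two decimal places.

MRP = (19.92% − 5.37%) / (2.17 − 0.44) = 8.4104%
R_f = 5.37% − 0.44 × 8.4104% = 1.6694%
β_Norwood = ρ·σ_i/σ_m = 0.410 × 15.27 / 17.30 = 0.3619
E(R_Norwood) = R_f + β × MRP = 1.6694% + 0.3619 × 8.4104% = 4.71%

4.71%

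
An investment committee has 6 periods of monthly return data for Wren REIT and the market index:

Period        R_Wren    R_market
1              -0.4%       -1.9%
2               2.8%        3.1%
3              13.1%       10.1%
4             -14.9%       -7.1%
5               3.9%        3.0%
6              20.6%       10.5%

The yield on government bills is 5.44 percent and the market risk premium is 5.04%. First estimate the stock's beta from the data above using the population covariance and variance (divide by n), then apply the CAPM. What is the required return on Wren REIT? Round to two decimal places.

14.14%

Mean R_i = (-0.4 + 2.8 + 13.1 − 14.9 + 3.9 + 20.6) / 6 = 4.1833%
Mean R_m = (-1.9 + 3.1 + 10.1 − 7.1 + 3.0 + 10.5) / 6 = 2.9500%
Σ(R_i − R̄_i)(R_m − R̄_m) = 401.4950  ⇒  Cov = 401.4950 / 6 = 66.9158
Σ(R_m − R̄_m)² = 232.6750  ⇒  Var(R_m) = 232.6750 / 6 = 38.7792
β = Cov / Var(R_m) = 66.9158 / 38.7792 = 1.7256
E(R) = R_f + β × MRP = 5.44% + 1.7256 × 5.04% = 14.14%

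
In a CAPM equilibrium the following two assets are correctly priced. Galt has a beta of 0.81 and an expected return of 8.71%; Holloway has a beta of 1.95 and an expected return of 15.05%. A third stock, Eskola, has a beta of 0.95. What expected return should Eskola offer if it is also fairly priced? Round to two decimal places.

9.49%

MRP (SML slope) = (15.05% − 8.71%) / (1.95 − 0.81) = 6.34% / 1.14 = 5.5614%
R_f (intercept) = 8.71% − 0.81 × 5.5614% = 4.2053%
E(R_Eskola) = R_f + β × MRP = 4.2053% + 0.95 × 5.5614% = 9.49%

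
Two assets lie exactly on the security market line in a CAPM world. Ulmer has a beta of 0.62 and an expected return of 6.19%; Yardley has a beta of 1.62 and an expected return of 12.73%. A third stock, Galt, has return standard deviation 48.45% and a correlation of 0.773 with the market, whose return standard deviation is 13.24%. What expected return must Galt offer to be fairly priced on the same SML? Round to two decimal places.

MRP = (12.73% − 6.19%) / (1.62 − 0.62) = 6.5400%
R_f = 6.19% − 0.62 × 6.5400% = 2.1352%
β_Galt = ρ·σ_i/σ_m = 0.773 × 48.45 / 13.24 = 2.8287
E(R_Galt) = R_f + β × MRP = 2.1352% + 2.8287 × 6.5400% = 20.63%

20.63%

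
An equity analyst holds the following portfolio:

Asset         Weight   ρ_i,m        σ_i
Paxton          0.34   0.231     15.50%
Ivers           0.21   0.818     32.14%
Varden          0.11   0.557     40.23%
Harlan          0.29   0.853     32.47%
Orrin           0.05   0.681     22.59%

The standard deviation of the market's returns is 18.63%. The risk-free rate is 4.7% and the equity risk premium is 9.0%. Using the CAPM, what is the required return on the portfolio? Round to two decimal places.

β_Paxton = 0.231 × 15.50% / 18.63% = 0.1922
β_Ivers = 0.818 × 32.14% / 18.63% = 1.4112
β_Varden = 0.557 × 40.23% / 18.63% = 1.2028
β_Harlan = 0.853 × 32.47% / 18.63% = 1.4867
β_Orrin = 0.681 × 22.59% / 18.63% = 0.8258
β_P = Σ w_i β_i = 0.34×0.1922 + 0.21×1.4112 + 0.11×1.2028 + 0.29×1.4867 + 0.05×0.8258 = 0.9664
E(R_P) = R_f + β_P × MRP = 4.7% + 0.9664 × 9.0% = 13.40%

13.40%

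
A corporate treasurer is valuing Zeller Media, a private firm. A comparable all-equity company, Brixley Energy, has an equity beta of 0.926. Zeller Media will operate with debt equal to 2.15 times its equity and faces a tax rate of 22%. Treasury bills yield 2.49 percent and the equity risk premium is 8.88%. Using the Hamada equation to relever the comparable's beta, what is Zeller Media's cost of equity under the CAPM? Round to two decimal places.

24.50%

β_L = β_U × [1 + (1 − t)(D/E)] = 0.926 × [1 + (1 − 0.22) × 2.15]
    = 0.926 × [1 + 0.78 × 2.15] = 0.926 × 2.6770 = 2.4789
E(R) = R_f + β_L × MRP = 2.49% + 2.4789 × 8.88% = 24.50%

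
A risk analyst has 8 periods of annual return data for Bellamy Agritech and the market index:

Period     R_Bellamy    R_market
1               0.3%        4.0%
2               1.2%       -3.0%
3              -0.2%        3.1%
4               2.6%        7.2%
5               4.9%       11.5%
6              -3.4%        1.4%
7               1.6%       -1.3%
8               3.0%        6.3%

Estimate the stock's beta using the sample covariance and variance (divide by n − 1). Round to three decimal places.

Mean R_i = (0.3 + 1.2 − 0.2 + 2.6 + 4.9 − 3.4 + 1.6 + 3.0) / 8 = 1.2500%
Mean R_m = (4.0 − 3.0 + 3.1 + 7.2 + 11.5 + 1.4 − 1.3 + 6.3) / 8 = 3.6500%
Σ(R_i − R̄_i)(R_m − R̄_m) = 47.6100  ⇒  Cov = 47.6100 / 7 = 6.8014
Σ(R_m − R̄_m)² = 155.4600  ⇒  Var(R_m) = 155.4600 / 7 = 22.2086
β = Cov / Var(R_m) = 6.8014 / 22.2086 = 0.3063

0.306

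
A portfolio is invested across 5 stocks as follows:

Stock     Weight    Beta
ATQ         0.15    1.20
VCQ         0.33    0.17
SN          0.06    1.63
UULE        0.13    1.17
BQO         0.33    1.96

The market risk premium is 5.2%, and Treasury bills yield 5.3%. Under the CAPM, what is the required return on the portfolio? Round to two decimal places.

11.19%

β_P = Σ w_i β_i = 0.15×1.20 + 0.33×0.17 + 0.06×1.63 + 0.13×1.17 + 0.33×1.96 = 1.1328
E(R_P) = R_f + β_P × MRP = 5.3% + 1.1328 × 5.2% = 11.19%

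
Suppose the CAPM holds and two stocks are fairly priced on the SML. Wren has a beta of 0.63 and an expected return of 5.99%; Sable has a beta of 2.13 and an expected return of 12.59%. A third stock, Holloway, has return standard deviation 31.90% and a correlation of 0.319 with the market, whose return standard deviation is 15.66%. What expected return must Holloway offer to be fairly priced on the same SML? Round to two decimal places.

MRP = (12.59% − 5.99%) / (2.13 − 0.63) = 4.4000%
R_f = 5.99% − 0.63 × 4.4000% = 3.2180%
β_Holloway = ρ·σ_i/σ_m = 0.319 × 31.90 / 15.66 = 0.6498
E(R_Holloway) = R_f + β × MRP = 3.2180% + 0.6498 × 4.4000% = 6.08%

6.08%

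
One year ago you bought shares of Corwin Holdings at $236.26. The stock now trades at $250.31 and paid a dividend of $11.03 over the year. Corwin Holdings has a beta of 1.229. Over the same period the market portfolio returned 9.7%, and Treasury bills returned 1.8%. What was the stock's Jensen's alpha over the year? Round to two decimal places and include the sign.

-0.89%

Realised HPR = (P1 + D1 − P0) / P0 = (250.31 + 11.03 − 236.26) / 236.26 = 25.08 / 236.26 = 10.6154%
MRP = 9.7% − 1.8% = 7.90%
CAPM required = R_f + β·MRP = 1.8% + 1.229 × 7.9% = 11.5091%
α = realised − required = 10.6154% − 11.5091% = -0.89%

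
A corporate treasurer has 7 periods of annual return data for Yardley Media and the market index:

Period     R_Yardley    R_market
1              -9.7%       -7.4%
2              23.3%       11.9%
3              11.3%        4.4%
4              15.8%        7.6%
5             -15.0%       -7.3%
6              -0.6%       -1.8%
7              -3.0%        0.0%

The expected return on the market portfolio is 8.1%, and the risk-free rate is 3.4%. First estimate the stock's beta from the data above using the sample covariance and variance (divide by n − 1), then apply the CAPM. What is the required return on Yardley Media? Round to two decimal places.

12.24%

Mean R_i = (-9.7 + 23.3 + 11.3 + 15.8 − 15.0 − 0.6 − 3.0) / 7 = 3.1571%
Mean R_m = (-7.4 + 11.9 + 4.4 + 7.6 − 7.3 − 1.8 + 0.0) / 7 = 1.0571%
Σ(R_i − R̄_i)(R_m − R̄_m) = 606.0671  ⇒  Cov = 606.0671 / 6 = 101.0112
Σ(R_m − R̄_m)² = 322.1971  ⇒  Var(R_m) = 322.1971 / 6 = 53.6995
β = Cov / Var(R_m) = 101.0112 / 53.6995 = 1.8810
MRP = 8.1% − 3.4% = 4.70%
E(R) = R_f + β × MRP = 3.4% + 1.8810 × 4.7% = 12.24%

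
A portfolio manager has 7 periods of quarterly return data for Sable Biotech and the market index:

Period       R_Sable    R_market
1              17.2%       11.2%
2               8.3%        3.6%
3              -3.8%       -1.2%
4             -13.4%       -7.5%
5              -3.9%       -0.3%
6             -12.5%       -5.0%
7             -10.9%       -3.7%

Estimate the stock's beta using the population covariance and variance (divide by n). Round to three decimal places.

1.813

Mean R_i = (17.2 + 8.3 − 3.8 − 13.4 − 3.9 − 12.5 − 10.9) / 7 = -2.7143%
Mean R_m = (11.2 + 3.6 − 1.2 − 7.5 − 0.3 − 5.0 − 3.7) / 7 = -0.4143%
Σ(R_i − R̄_i)(R_m − R̄_m) = 423.7086  ⇒  Cov = 423.7086 / 7 = 60.5298
Σ(R_m − R̄_m)² = 233.6686  ⇒  Var(R_m) = 233.6686 / 7 = 33.3812
β = Cov / Var(R_m) = 60.5298 / 33.3812 = 1.8133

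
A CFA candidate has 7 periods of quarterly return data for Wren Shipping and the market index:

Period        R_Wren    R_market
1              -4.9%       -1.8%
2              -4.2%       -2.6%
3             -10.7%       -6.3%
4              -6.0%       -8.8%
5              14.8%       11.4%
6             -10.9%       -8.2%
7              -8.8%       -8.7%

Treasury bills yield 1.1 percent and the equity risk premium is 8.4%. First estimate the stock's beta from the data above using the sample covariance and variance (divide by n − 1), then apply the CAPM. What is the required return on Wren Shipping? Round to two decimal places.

10.97%

Mean R_i = (-4.9 − 4.2 − 10.7 − 6.0 + 14.8 − 10.9 − 8.8) / 7 = -4.3857%
Mean R_m = (-1.8 − 2.6 − 6.3 − 8.8 + 11.4 − 8.2 − 8.7) / 7 = -3.5714%
Σ(R_i − R̄_i)(R_m − R̄_m) = 364.9671  ⇒  Cov = 364.9671 / 6 = 60.8279
Σ(R_m − R̄_m)² = 310.7343  ⇒  Var(R_m) = 310.7343 / 6 = 51.7891
β = Cov / Var(R_m) = 60.8279 / 51.7891 = 1.1745
E(R) = R_f + β × MRP = 1.1% + 1.1745 × 8.4% = 10.97%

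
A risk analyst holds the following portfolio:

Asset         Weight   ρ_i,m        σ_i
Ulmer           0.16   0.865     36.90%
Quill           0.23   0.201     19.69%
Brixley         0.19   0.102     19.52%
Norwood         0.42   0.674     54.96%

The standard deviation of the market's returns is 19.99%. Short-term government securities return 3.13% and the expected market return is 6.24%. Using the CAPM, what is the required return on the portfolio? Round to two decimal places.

β_Ulmer = 0.865 × 36.90% / 19.99% = 1.5967
β_Quill = 0.201 × 19.69% / 19.99% = 0.1980
β_Brixley = 0.102 × 19.52% / 19.99% = 0.0996
β_Norwood = 0.674 × 54.96% / 19.99% = 1.8531
β_P = Σ w_i β_i = 0.16×1.5967 + 0.23×0.1980 + 0.19×0.0996 + 0.42×1.8531 = 1.0982
MRP = 6.24% − 3.13% = 3.11%
E(R_P) = R_f + β_P × MRP = 3.13% + 1.0982 × 3.11% = 6.55%

6.55%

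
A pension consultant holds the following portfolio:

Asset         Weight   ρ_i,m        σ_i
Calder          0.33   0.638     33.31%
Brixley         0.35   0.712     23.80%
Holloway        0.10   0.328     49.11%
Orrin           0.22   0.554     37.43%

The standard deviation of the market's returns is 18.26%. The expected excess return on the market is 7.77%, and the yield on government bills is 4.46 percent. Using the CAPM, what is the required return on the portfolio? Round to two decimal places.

12.59%

β_Calder = 0.638 × 33.31% / 18.26% = 1.1638
β_Brixley = 0.712 × 23.80% / 18.26% = 0.9280
β_Holloway = 0.328 × 49.11% / 18.26% = 0.8822
β_Orrin = 0.554 × 37.43% / 18.26% = 1.1356
β_P = Σ w_i β_i = 0.33×1.1638 + 0.35×0.9280 + 0.10×0.8822 + 0.22×1.1356 = 1.0469
E(R_P) = R_f + β_P × MRP = 4.46% + 1.0469 × 7.77% = 12.59%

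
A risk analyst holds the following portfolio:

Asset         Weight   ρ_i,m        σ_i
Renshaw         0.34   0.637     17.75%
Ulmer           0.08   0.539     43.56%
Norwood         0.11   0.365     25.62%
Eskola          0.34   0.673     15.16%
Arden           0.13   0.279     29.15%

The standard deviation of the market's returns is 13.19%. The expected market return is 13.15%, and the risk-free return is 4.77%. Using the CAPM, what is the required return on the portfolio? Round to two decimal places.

β_Renshaw = 0.637 × 17.75% / 13.19% = 0.8572
β_Ulmer = 0.539 × 43.56% / 13.19% = 1.7800
β_Norwood = 0.365 × 25.62% / 13.19% = 0.7090
β_Eskola = 0.673 × 15.16% / 13.19% = 0.7735
β_Arden = 0.279 × 29.15% / 13.19% = 0.6166
β_P = Σ w_i β_i = 0.34×0.8572 + 0.08×1.7800 + 0.11×0.7090 + 0.34×0.7735 + 0.13×0.6166 = 0.8550
MRP = 13.15% − 4.77% = 8.38%
E(R_P) = R_f + β_P × MRP = 4.77% + 0.8550 × 8.38% = 11.93%

11.93%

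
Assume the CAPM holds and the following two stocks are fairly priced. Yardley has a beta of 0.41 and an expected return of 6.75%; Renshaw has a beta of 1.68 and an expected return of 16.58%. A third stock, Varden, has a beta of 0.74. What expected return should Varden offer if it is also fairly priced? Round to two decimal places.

9.30%

MRP (SML slope) = (16.58% − 6.75%) / (1.68 − 0.41) = 9.83% / 1.27 = 7.7402%
R_f (intercept) = 6.75% − 0.41 × 7.7402% = 3.5765%
E(R_Varden) = R_f + β × MRP = 3.5765% + 0.74 × 7.7402% = 9.30%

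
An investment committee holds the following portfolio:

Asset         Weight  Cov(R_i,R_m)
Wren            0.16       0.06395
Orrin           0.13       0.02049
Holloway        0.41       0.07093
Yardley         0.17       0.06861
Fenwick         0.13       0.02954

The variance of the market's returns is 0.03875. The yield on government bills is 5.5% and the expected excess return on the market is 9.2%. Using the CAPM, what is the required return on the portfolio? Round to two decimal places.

β_Wren = 0.06395 / 0.03875 = 1.6503
β_Orrin = 0.02049 / 0.03875 = 0.5288
β_Holloway = 0.07093 / 0.03875 = 1.8305
β_Yardley = 0.06861 / 0.03875 = 1.7706
β_Fenwick = 0.02954 / 0.03875 = 0.7623
β_P = Σ w_i β_i = 0.16×1.6503 + 0.13×0.5288 + 0.41×1.8305 + 0.17×1.7706 + 0.13×0.7623 = 1.4834
E(R_P) = R_f + β_P × MRP = 5.5% + 1.4834 × 9.2% = 19.15%

19.15%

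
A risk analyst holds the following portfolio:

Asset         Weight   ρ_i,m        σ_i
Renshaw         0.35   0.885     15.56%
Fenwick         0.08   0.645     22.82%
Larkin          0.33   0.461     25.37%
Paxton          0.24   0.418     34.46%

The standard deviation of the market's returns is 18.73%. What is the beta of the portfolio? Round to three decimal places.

0.711

β_Renshaw = 0.885 × 15.56% / 18.73% = 0.7352
β_Fenwick = 0.645 × 22.82% / 18.73% = 0.7858
β_Larkin = 0.461 × 25.37% / 18.73% = 0.6244
β_Paxton = 0.418 × 34.46% / 18.73% = 0.7690
β_P = Σ w_i β_i = 0.35×0.7352 + 0.08×0.7858 + 0.33×0.6244 + 0.24×0.7690 = 0.7108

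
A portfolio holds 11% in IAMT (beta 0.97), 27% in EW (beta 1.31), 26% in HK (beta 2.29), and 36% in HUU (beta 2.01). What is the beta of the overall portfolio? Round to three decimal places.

1.779

β_P = Σ w_i β_i = 0.11×0.97 + 0.27×1.31 + 0.26×2.29 + 0.36×2.01 = 1.7794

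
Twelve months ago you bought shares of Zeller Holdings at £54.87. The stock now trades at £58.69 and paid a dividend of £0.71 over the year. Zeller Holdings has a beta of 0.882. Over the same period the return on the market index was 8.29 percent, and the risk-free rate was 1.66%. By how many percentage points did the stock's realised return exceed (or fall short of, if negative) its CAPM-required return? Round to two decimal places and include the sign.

+0.75%

Realised HPR = (P1 + D1 − P0) / P0 = (58.69 + 0.71 − 54.87) / 54.87 = 4.53 / 54.87 = 8.2559%
MRP = 8.29% − 1.66% = 6.63%
CAPM required = R_f + β·MRP = 1.66% + 0.882 × 6.63% = 7.50766%
α = realised − required = 8.2559% − 7.50766% = +0.75%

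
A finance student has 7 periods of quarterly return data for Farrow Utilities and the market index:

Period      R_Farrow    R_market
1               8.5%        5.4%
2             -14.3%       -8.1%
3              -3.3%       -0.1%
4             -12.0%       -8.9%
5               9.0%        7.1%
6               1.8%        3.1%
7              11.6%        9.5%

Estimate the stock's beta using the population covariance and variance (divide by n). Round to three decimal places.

1.419

Mean R_i = (8.5 − 14.3 − 3.3 − 12.0 + 9.0 + 1.8 + 11.6) / 7 = 0.1857%
Mean R_m = (5.4 − 8.1 − 0.1 − 8.9 + 7.1 + 3.1 + 9.5) / 7 = 1.1429%
Σ(R_i − R̄_i)(R_m − R̄_m) = 447.0543  ⇒  Cov = 447.0543 / 7 = 63.8649
Σ(R_m − R̄_m)² = 315.1171  ⇒  Var(R_m) = 315.1171 / 7 = 45.0167
β = Cov / Var(R_m) = 63.8649 / 45.0167 = 1.4187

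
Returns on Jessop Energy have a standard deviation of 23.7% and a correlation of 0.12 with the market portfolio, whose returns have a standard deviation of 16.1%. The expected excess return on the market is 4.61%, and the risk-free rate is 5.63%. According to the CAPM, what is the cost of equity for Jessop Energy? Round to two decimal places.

β = ρ × σ_i / σ_m = 0.12 × 23.7% / 16.1% = 0.1766
E(R) = 5.63% + 0.1766 × 4.61% = 6.44%

6.44%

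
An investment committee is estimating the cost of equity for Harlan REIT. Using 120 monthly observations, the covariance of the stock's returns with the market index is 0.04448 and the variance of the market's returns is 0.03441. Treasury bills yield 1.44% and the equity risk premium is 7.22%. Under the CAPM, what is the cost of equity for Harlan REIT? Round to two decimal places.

β = Cov(R_i, R_m) / Var(R_m) = 0.04448 / 0.03441 = 1.2926
E(R) = R_f + β × MRP = 1.44% + 1.2926 × 7.22% = 10.77%

10.77%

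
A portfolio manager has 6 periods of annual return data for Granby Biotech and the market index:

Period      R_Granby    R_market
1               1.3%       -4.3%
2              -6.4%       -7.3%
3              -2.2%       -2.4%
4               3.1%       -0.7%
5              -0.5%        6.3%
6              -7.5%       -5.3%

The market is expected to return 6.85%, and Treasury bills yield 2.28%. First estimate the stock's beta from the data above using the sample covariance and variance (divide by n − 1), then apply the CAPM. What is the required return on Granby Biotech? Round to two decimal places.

Mean R_i = (1.3 − 6.4 − 2.2 + 3.1 − 0.5 − 7.5) / 6 = -2.0333%
Mean R_m = (-4.3 − 7.3 − 2.4 − 0.7 + 6.3 − 5.3) / 6 = -2.2833%
Σ(R_i − R̄_i)(R_m − R̄_m) = 52.9833  ⇒  Cov = 52.9833 / 5 = 10.5967
Σ(R_m − R̄_m)² = 114.5283  ⇒  Var(R_m) = 114.5283 / 5 = 22.9057
β = Cov / Var(R_m) = 10.5967 / 22.9057 = 0.4626
MRP = 6.85% − 2.28% = 4.57%
E(R) = R_f + β × MRP = 2.28% + 0.4626 × 4.57% = 4.39%

4.39%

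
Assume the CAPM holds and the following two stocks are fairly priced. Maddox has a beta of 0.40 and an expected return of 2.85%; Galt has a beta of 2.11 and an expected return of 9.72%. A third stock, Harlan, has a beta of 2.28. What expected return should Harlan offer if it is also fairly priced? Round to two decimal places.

MRP (SML slope) = (9.72% − 2.85%) / (2.11 − 0.40) = 6.87% / 1.71 = 4.0175%
R_f (intercept) = 2.85% − 0.40 × 4.0175% = 1.2430%
E(R_Harlan) = R_f + β × MRP = 1.2430% + 2.28 × 4.0175% = 10.40%

10.40%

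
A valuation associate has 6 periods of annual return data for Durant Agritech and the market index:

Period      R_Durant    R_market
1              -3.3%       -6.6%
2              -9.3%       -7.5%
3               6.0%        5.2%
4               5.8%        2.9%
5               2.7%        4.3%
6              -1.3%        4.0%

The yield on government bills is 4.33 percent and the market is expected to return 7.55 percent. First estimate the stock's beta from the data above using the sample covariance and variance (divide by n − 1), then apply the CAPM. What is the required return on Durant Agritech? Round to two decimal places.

Mean R_i = (-3.3 − 9.3 + 6.0 + 5.8 + 2.7 − 1.3) / 6 = 0.1000%
Mean R_m = (-6.6 − 7.5 + 5.2 + 2.9 + 4.3 + 4.0) / 6 = 0.3833%
Σ(R_i − R̄_i)(R_m − R̄_m) = 145.7300  ⇒  Cov = 145.7300 / 5 = 29.1460
Σ(R_m − R̄_m)² = 168.8683  ⇒  Var(R_m) = 168.8683 / 5 = 33.7737
β = Cov / Var(R_m) = 29.1460 / 33.7737 = 0.8630
MRP = 7.55% − 4.33% = 3.22%
E(R) = R_f + β × MRP = 4.33% + 0.8630 × 3.22% = 7.11%

7.11%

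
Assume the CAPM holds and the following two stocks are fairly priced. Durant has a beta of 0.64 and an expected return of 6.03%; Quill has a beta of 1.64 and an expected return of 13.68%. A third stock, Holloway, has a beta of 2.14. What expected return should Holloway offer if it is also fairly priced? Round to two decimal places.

MRP (SML slope) = (13.68% − 6.03%) / (1.64 − 0.64) = 7.65% / 1.00 = 7.6500%
R_f (intercept) = 6.03% − 0.64 × 7.6500% = 1.1340%
E(R_Holloway) = R_f + β × MRP = 1.1340% + 2.14 × 7.6500% = 17.51%

17.51%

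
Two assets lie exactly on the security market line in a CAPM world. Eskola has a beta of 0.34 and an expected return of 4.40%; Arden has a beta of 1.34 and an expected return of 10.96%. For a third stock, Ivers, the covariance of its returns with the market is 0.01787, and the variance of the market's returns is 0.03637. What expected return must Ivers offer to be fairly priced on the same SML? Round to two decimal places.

MRP = (10.96% − 4.40%) / (1.34 − 0.34) = 6.5600%
R_f = 4.40% − 0.34 × 6.5600% = 2.1696%
β_Ivers = Cov / Var(R_m) = 0.01787 / 0.03637 = 0.4913
E(R_Ivers) = R_f + β × MRP = 2.1696% + 0.4913 × 6.5600% = 5.39%

5.39%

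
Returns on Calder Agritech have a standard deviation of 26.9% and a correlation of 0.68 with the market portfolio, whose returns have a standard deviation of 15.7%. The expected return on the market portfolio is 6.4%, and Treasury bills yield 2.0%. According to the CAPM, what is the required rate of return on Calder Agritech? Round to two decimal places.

β = ρ × σ_i / σ_m = 0.68 × 26.9% / 15.7% = 1.1651
MRP = 6.4% − 2.0% = 4.40%
E(R) = 2.0% + 1.1651 × 4.4% = 7.13%

7.13%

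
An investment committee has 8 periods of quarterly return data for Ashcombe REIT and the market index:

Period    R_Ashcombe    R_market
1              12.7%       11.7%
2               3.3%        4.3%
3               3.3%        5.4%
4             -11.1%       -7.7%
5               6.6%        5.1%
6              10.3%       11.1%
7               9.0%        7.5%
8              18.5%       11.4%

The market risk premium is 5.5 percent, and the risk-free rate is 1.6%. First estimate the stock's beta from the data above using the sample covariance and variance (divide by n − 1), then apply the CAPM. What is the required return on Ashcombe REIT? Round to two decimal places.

8.86%

Mean R_i = (12.7 + 3.3 + 3.3 − 11.1 + 6.6 + 10.3 + 9.0 + 18.5) / 8 = 6.5750%
Mean R_m = (11.7 + 4.3 + 5.4 − 7.7 + 5.1 + 11.1 + 7.5 + 11.4) / 8 = 6.1000%
Σ(R_i − R̄_i)(R_m − R̄_m) = 371.6000  ⇒  Cov = 371.6000 / 7 = 53.0857
Σ(R_m − R̄_m)² = 281.5800  ⇒  Var(R_m) = 281.5800 / 7 = 40.2257
β = Cov / Var(R_m) = 53.0857 / 40.2257 = 1.3197
E(R) = R_f + β × MRP = 1.6% + 1.3197 × 5.5% = 8.86%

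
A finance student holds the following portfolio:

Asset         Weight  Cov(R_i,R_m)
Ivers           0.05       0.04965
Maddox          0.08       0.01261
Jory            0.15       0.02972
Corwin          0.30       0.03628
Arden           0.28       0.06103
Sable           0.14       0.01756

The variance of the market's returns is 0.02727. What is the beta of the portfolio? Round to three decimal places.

1.407

β_Ivers = 0.04965 / 0.02727 = 1.8207
β_Maddox = 0.01261 / 0.02727 = 0.4624
β_Jory = 0.02972 / 0.02727 = 1.0898
β_Corwin = 0.03628 / 0.02727 = 1.3304
β_Arden = 0.06103 / 0.02727 = 2.2380
β_Sable = 0.01756 / 0.02727 = 0.6439
β_P = Σ w_i β_i = 0.05×1.8207 + 0.08×0.4624 + 0.15×1.0898 + 0.30×1.3304 + 0.28×2.2380 + 0.14×0.6439 = 1.4074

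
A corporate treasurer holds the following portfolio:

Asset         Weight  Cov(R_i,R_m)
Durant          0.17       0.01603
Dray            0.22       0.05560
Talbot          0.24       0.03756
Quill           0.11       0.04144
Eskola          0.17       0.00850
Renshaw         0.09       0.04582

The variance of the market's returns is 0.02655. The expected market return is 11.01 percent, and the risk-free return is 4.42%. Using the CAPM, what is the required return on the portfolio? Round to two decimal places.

12.88%

β_Durant = 0.01603 / 0.02655 = 0.6038
β_Dray = 0.05560 / 0.02655 = 2.0942
β_Talbot = 0.03756 / 0.02655 = 1.4147
β_Quill = 0.04144 / 0.02655 = 1.5608
β_Eskola = 0.00850 / 0.02655 = 0.3202
β_Renshaw = 0.04582 / 0.02655 = 1.7258
β_P = Σ w_i β_i = 0.17×0.6038 + 0.22×2.0942 + 0.24×1.4147 + 0.11×1.5608 + 0.17×0.3202 + 0.09×1.7258 = 1.2843
MRP = 11.01% − 4.42% = 6.59%
E(R_P) = R_f + β_P × MRP = 4.42% + 1.2843 × 6.59% = 12.88%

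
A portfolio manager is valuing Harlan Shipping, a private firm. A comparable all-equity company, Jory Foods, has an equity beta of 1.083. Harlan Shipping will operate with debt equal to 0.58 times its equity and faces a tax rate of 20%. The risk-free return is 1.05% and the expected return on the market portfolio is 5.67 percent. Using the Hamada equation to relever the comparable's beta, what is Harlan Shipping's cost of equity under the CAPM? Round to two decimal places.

β_L = β_U × [1 + (1 − t)(D/E)] = 1.083 × [1 + (1 − 0.20) × 0.58]
    = 1.083 × [1 + 0.80 × 0.58] = 1.083 × 1.4640 = 1.5855
MRP = 5.67% − 1.05% = 4.62%
E(R) = R_f + β_L × MRP = 1.05% + 1.5855 × 4.62% = 8.38%

8.38%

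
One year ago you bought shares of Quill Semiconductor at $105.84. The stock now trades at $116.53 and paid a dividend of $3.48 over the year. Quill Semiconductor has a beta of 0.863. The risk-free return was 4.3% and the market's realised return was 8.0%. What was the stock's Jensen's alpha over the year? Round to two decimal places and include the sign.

+5.90%

Realised HPR = (P1 + D1 − P0) / P0 = (116.53 + 3.48 − 105.84) / 105.84 = 14.17 / 105.84 = 13.3881%
MRP = 8.0% − 4.3% = 3.70%
CAPM required = R_f + β·MRP = 4.3% + 0.863 × 3.7% = 7.4931%
α = realised − required = 13.3881% − 7.4931% = +5.90%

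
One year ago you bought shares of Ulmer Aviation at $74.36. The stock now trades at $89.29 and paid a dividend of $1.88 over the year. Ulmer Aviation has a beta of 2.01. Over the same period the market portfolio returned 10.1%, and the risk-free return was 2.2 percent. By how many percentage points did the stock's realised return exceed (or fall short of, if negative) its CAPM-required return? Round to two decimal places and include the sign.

+4.53%

Realised HPR = (P1 + D1 − P0) / P0 = (89.29 + 1.88 − 74.36) / 74.36 = 16.81 / 74.36 = 22.6062%
MRP = 10.1% − 2.2% = 7.90%
CAPM required = R_f + β·MRP = 2.2% + 2.01 × 7.9% = 18.0790%
α = realised − required = 22.6062% − 18.0790% = +4.53%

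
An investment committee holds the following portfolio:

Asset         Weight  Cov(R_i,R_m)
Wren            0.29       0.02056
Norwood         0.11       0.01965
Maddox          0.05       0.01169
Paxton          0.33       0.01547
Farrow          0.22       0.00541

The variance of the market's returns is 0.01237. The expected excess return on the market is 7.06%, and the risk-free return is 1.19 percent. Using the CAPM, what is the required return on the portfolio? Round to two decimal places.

9.75%

β_Wren = 0.02056 / 0.01237 = 1.6621
β_Norwood = 0.01965 / 0.01237 = 1.5885
β_Maddox = 0.01169 / 0.01237 = 0.9450
β_Paxton = 0.01547 / 0.01237 = 1.2506
β_Farrow = 0.00541 / 0.01237 = 0.4373
β_P = Σ w_i β_i = 0.29×1.6621 + 0.11×1.5885 + 0.05×0.9450 + 0.33×1.2506 + 0.22×0.4373 = 1.2129
E(R_P) = R_f + β_P × MRP = 1.19% + 1.2129 × 7.06% = 9.75%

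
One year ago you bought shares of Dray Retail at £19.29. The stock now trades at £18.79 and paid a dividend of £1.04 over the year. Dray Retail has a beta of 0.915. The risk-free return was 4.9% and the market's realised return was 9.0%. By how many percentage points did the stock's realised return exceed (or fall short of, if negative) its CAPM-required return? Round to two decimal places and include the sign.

Realised HPR = (P1 + D1 − P0) / P0 = (18.79 + 1.04 − 19.29) / 19.29 = 0.54 / 19.29 = 2.7994%
MRP = 9.0% − 4.9% = 4.10%
CAPM required = R_f + β·MRP = 4.9% + 0.915 × 4.1% = 8.6515%
α = realised − required = 2.7994% − 8.6515% = -5.85%

-5.85%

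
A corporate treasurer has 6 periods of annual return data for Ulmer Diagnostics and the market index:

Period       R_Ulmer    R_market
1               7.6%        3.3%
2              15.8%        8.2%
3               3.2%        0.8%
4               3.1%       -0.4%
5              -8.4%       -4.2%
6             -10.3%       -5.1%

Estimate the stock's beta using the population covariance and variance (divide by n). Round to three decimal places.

1.968

Mean R_i = (7.6 + 15.8 + 3.2 + 3.1 − 8.4 − 10.3) / 6 = 1.8333%
Mean R_m = (3.3 + 8.2 + 0.8 − 0.4 − 4.2 − 5.1) / 6 = 0.4333%
Σ(R_i − R̄_i)(R_m − R̄_m) = 239.0033  ⇒  Cov = 239.0033 / 6 = 39.8339
Σ(R_m − R̄_m)² = 121.4533  ⇒  Var(R_m) = 121.4533 / 6 = 20.2422
β = Cov / Var(R_m) = 39.8339 / 20.2422 = 1.9679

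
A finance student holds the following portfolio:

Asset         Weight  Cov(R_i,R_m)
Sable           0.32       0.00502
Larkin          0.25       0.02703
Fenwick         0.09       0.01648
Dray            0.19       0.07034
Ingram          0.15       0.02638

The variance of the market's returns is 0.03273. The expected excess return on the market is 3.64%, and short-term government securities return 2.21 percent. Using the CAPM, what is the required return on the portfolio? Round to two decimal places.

β_Sable = 0.00502 / 0.03273 = 0.1534
β_Larkin = 0.02703 / 0.03273 = 0.8258
β_Fenwick = 0.01648 / 0.03273 = 0.5035
β_Dray = 0.07034 / 0.03273 = 2.1491
β_Ingram = 0.02638 / 0.03273 = 0.8060
β_P = Σ w_i β_i = 0.32×0.1534 + 0.25×0.8258 + 0.09×0.5035 + 0.19×2.1491 + 0.15×0.8060 = 0.8301
E(R_P) = R_f + β_P × MRP = 2.21% + 0.8301 × 3.64% = 5.23%

5.23%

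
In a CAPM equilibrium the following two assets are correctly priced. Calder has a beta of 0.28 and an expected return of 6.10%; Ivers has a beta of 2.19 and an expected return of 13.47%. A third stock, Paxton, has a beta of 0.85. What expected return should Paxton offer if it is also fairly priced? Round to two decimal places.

MRP (SML slope) = (13.47% − 6.10%) / (2.19 − 0.28) = 7.37% / 1.91 = 3.8586%
R_f (intercept) = 6.10% − 0.28 × 3.8586% = 5.0196%
E(R_Paxton) = R_f + β × MRP = 5.0196% + 0.85 × 3.8586% = 8.30%

8.30%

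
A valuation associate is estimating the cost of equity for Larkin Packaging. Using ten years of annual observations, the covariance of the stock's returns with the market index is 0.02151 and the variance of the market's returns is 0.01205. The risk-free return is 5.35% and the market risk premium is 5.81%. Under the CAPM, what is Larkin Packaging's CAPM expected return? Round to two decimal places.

15.72%

β = Cov(R_i, R_m) / Var(R_m) = 0.02151 / 0.01205 = 1.7851
E(R) = R_f + β × MRP = 5.35% + 1.7851 × 5.81% = 15.72%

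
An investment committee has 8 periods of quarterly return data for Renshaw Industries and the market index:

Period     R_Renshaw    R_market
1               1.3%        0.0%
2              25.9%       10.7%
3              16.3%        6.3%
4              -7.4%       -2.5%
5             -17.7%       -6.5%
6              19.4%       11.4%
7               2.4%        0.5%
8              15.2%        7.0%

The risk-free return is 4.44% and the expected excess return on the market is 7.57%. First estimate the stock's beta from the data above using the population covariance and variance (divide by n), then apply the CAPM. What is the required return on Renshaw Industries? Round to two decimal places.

21.48%

Mean R_i = (1.3 + 25.9 + 16.3 − 7.4 − 17.7 + 19.4 + 2.4 + 15.2) / 8 = 6.9250%
Mean R_m = (0.0 + 10.7 + 6.3 − 2.5 − 6.5 + 11.4 + 0.5 + 7.0) / 8 = 3.3625%
Σ(R_i − R̄_i)(R_m − R̄_m) = 655.8475  ⇒  Cov = 655.8475 / 8 = 81.9809
Σ(R_m − R̄_m)² = 291.4388  ⇒  Var(R_m) = 291.4388 / 8 = 36.4299
β = Cov / Var(R_m) = 81.9809 / 36.4299 = 2.2504
E(R) = R_f + β × MRP = 4.44% + 2.2504 × 7.57% = 21.48%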